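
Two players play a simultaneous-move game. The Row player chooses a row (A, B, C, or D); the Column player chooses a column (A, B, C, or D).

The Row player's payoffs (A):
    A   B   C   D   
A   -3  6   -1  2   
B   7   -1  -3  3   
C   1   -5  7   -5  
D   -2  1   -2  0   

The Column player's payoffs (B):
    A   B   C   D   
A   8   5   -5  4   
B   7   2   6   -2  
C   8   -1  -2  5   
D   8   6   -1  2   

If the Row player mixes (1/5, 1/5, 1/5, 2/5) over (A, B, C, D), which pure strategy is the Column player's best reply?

The Column player's best reply maximizes expected payoff against the mix.
A: (1/5)·8 + (1/5)·7 + (1/5)·8 + (2/5)·8 = 39/5
B: (1/5)·5 + (1/5)·2 + (1/5)·(-1) + (2/5)·6 = 18/5
C: (1/5)·(-5) + (1/5)·6 + (1/5)·(-2) + (2/5)·(-1) = -3/5
D: (1/5)·4 + (1/5)·(-2) + (1/5)·5 + (2/5)·2 = 11/5
Highest expected payoff is 39/5, from A.

A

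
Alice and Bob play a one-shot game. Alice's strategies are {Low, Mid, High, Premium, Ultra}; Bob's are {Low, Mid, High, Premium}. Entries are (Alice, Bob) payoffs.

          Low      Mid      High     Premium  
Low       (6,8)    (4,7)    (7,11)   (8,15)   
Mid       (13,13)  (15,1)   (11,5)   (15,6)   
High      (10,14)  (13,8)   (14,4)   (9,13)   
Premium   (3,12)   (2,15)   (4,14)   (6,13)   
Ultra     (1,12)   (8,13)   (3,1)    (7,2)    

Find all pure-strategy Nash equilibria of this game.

Check mutual best responses: a cell is a NE iff neither player can gain by unilaterally deviating.
Alice's best responses — vs Low: Mid (payoff 13); vs Mid: Mid (payoff 15); vs High: High (payoff 14); vs Premium: Mid (payoff 15).
Bob's best responses — vs Low: Premium (payoff 15); vs Mid: Low (payoff 13); vs High: Low (payoff 14); vs Premium: Mid (payoff 15); vs Ultra: Mid (payoff 13).
The only mutual best response is (Mid, Low); neither player gains by switching there.

(Mid, Low)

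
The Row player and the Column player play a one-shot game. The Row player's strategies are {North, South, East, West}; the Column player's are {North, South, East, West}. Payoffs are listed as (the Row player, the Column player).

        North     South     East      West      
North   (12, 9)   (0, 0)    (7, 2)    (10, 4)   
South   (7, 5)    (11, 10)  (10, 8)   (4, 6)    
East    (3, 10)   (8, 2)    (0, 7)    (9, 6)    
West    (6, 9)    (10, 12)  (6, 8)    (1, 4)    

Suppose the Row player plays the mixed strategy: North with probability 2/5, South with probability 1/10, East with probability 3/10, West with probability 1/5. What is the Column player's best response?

Compute the Column player's expected payoff from each pure strategy against the given mix.
North: (2/5)·9 + (1/10)·5 + (3/10)·10 + (1/5)·9 = 89/10
South: (2/5)·0 + (1/10)·10 + (3/10)·2 + (1/5)·12 = 4
East: (2/5)·2 + (1/10)·8 + (3/10)·7 + (1/5)·8 = 53/10
West: (2/5)·4 + (1/10)·6 + (3/10)·6 + (1/5)·4 = 24/5
Highest expected payoff is 89/10, from North.

North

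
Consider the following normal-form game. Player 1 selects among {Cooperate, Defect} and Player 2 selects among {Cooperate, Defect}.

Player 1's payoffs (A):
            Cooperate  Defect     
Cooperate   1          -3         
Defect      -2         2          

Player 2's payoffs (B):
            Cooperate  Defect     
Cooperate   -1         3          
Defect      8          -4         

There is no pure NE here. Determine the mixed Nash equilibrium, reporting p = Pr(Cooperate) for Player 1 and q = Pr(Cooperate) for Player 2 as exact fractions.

In a mixed NE each player is indifferent between their pure strategies, so the opponent's mix sets the indifference.
Player 2 indifferent between Cooperate and Defect: p·(-1) + (1−p)·8 = p·3 + (1−p)·(-4) ⟹ 8 + (-9)p = (-4) + 7p ⟹ p = 3/4.
Player 1 indifferent between Cooperate and Defect: q·1 + (1−q)·(-3) = q·(-2) + (1−q)·2 ⟹ (-3) + 4q = 2 + (-4)q ⟹ q = 5/8.

p = 3/4, q = 5/8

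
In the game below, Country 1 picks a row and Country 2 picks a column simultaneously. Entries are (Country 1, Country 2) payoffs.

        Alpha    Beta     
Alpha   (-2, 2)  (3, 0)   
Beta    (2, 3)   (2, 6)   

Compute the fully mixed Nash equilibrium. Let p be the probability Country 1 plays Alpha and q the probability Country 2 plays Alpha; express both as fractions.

p = 3/5, q = 1/5

Each player's mixing probability is pinned down by making the *other* player indifferent.
Country 2 indifferent between Alpha and Beta: p·2 + (1−p)·3 = p·0 + (1−p)·6 ⟹ 3 + (-1)p = 6 + (-6)p ⟹ p = 3/5.
Country 1 indifferent between Alpha and Beta: q·(-2) + (1−q)·3 = q·2 + (1−q)·2 ⟹ 3 + (-5)q = 2 + 0q ⟹ q = 1/5.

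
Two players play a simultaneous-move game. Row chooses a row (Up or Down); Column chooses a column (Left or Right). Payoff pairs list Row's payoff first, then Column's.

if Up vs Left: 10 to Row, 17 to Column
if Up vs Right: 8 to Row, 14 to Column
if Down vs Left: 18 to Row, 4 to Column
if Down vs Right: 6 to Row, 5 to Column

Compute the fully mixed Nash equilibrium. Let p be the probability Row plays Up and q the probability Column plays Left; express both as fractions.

Each player's mixing probability is pinned down by making the *other* player indifferent.
Column indifferent between Left and Right: p·17 + (1−p)·4 = p·14 + (1−p)·5 ⟹ 4 + 13p = 5 + 9p ⟹ p = 1/4.
Row indifferent between Up and Down: q·10 + (1−q)·8 = q·18 + (1−q)·6 ⟹ 8 + 2q = 6 + 12q ⟹ q = 1/5.

p = 1/4, q = 1/5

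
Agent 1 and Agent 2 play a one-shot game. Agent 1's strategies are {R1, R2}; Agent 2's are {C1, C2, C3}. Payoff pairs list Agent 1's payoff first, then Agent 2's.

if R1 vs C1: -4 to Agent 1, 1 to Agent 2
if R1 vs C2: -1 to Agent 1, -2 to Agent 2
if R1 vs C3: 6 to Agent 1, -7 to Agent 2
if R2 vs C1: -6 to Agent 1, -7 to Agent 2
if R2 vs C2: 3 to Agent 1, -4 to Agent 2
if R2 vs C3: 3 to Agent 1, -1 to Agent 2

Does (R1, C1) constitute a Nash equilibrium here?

Yes

Holding Agent 2 at C1: Agent 1 gets -4 from R1, versus -6 from R2. No profitable deviation for Agent 1.
Holding Agent 1 at R1: Agent 2 gets 1 from C1, versus -2 from C2, -7 from C3. No profitable deviation for Agent 2 either.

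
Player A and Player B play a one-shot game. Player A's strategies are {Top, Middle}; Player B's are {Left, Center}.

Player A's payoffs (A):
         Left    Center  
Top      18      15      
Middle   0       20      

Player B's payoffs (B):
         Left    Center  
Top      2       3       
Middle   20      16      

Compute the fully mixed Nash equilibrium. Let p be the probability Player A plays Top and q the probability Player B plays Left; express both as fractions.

p = 4/5, q = 5/23

In a mixed NE each player is indifferent between their pure strategies, so the opponent's mix sets the indifference.
Player B indifferent between Left and Center: p·2 + (1−p)·20 = p·3 + (1−p)·16 ⟹ 20 + (-18)p = 16 + (-13)p ⟹ p = 4/5.
Player A indifferent between Top and Middle: q·18 + (1−q)·15 = q·0 + (1−q)·20 ⟹ 15 + 3q = 20 + (-20)q ⟹ q = 5/23.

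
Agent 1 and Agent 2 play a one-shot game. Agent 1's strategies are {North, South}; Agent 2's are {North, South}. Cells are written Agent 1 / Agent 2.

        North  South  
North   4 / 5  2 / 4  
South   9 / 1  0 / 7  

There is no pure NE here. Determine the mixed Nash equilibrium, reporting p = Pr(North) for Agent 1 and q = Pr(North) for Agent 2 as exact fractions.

In a mixed NE each player is indifferent between their pure strategies, so the opponent's mix sets the indifference.
Agent 2 indifferent between North and South: p·5 + (1−p)·1 = p·4 + (1−p)·7 ⟹ 1 + 4p = 7 + (-3)p ⟹ p = 6/7.
Agent 1 indifferent between North and South: q·4 + (1−q)·2 = q·9 + (1−q)·0 ⟹ 2 + 2q = 0 + 9q ⟹ q = 2/7.

p = 6/7, q = 2/7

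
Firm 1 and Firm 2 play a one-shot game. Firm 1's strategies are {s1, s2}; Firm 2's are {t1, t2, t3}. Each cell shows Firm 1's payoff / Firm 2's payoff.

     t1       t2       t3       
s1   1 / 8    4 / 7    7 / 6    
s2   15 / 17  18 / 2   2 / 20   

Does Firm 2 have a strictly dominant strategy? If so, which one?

None

A strategy is strictly dominant if it gives Firm 2 a strictly higher payoff than every other strategy, against every choice by the opponent.
t1 is not dominant: against s2, t3 gives 20 > 17.
t2 is not dominant: against s1, t1 gives 8 > 7.
t3 is not dominant: against s1, t1 gives 8 > 6.
No single strategy is best against every opponent action.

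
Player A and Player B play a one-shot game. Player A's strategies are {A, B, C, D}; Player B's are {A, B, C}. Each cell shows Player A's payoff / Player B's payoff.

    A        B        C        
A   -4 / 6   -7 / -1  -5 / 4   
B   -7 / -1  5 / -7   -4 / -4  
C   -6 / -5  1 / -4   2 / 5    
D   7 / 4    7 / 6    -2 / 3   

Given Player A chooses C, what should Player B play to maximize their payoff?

With Player A fixed at C, Player B's payoffs are: A → -5, B → -4, C → 5.
The maximum is 5, achieved by C.

C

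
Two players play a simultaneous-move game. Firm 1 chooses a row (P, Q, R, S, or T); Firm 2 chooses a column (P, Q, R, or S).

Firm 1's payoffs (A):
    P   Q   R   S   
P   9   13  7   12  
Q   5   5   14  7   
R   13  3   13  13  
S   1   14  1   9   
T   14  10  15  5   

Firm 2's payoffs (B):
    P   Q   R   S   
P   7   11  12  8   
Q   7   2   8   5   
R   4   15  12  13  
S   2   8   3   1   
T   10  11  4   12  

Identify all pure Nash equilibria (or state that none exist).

Find each player's best response to every opponent strategy; NE are the intersections.
Firm 1's best responses — vs P: T (payoff 14); vs Q: S (payoff 14); vs R: T (payoff 15); vs S: R (payoff 13).
Firm 2's best responses — vs P: R (payoff 12); vs Q: R (payoff 8); vs R: Q (payoff 15); vs S: Q (payoff 8); vs T: S (payoff 12).
The only mutual best response is (S, Q); neither player gains by switching there.

(S, Q)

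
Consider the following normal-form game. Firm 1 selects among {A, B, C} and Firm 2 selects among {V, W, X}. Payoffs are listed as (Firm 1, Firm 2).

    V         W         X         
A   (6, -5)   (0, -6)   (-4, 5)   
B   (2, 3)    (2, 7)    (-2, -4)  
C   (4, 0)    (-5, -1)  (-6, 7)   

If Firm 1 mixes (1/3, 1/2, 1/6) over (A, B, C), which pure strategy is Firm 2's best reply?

Firm 2's best reply maximizes expected payoff against the mix.
V: (1/3)·(-5) + (1/2)·3 + (1/6)·0 = -1/6
W: (1/3)·(-6) + (1/2)·7 + (1/6)·(-1) = 4/3
X: (1/3)·5 + (1/2)·(-4) + (1/6)·7 = 5/6
Highest expected payoff is 4/3, from W.

W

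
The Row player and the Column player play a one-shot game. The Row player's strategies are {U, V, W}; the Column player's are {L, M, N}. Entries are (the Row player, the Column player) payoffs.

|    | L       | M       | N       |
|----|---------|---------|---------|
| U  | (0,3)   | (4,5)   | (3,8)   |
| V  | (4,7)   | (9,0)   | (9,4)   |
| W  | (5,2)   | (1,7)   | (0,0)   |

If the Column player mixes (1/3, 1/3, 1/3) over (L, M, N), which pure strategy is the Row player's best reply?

V

The Row player's best reply maximizes expected payoff against the mix.
U: (1/3)·0 + (1/3)·4 + (1/3)·3 = 7/3
V: (1/3)·4 + (1/3)·9 + (1/3)·9 = 22/3
W: (1/3)·5 + (1/3)·1 + (1/3)·0 = 2
Highest expected payoff is 22/3, from V.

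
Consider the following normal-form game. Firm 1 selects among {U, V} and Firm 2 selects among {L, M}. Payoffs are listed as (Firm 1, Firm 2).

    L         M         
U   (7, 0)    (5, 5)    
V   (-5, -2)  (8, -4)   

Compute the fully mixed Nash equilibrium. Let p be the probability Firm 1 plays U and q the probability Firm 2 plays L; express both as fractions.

p = 2/7, q = 1/5

Each player's mixing probability is pinned down by making the *other* player indifferent.
Firm 2 indifferent between L and M: p·0 + (1−p)·(-2) = p·5 + (1−p)·(-4) ⟹ (-2) + 2p = (-4) + 9p ⟹ p = 2/7.
Firm 1 indifferent between U and V: q·7 + (1−q)·5 = q·(-5) + (1−q)·8 ⟹ 5 + 2q = 8 + (-13)q ⟹ q = 1/5.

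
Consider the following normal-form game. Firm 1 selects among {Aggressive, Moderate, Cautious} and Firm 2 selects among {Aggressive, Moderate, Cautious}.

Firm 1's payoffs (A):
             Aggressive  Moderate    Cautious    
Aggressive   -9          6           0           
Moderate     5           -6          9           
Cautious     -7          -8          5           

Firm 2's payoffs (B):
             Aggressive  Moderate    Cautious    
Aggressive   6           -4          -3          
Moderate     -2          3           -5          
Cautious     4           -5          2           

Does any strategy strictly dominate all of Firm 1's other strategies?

No strictly dominant strategy

A strategy is strictly dominant if it gives Firm 1 a strictly higher payoff than every other strategy, against every choice by the opponent.
Aggressive is not dominant: against Aggressive, Moderate gives 5 > -9.
Moderate is not dominant: against Moderate, Aggressive gives 6 > -6.
Cautious is not dominant: against Aggressive, Moderate gives 5 > -7.
No single strategy is best against every opponent action.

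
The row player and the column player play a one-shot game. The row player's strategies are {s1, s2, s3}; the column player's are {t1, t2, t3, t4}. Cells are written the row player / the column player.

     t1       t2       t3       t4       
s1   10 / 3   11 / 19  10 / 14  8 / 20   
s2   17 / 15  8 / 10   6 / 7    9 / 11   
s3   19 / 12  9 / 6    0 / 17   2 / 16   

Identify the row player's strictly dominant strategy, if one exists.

A strategy is strictly dominant if it gives the row player a strictly higher payoff than every other strategy, against every choice by the opponent.
s1 is not dominant: against t1, s2 gives 17 > 10.
s2 is not dominant: against t1, s3 gives 19 > 17.
s3 is not dominant: against t2, s1 gives 11 > 9.
No single strategy is best against every opponent action.

No strictly dominant strategy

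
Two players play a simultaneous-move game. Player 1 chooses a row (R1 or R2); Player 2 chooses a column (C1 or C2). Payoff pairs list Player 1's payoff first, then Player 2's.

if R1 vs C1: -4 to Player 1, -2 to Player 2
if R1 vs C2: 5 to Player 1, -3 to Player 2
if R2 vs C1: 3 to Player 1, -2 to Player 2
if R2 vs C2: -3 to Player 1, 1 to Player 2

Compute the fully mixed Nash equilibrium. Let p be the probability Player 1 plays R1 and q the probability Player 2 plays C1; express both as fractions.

In a mixed NE each player is indifferent between their pure strategies, so the opponent's mix sets the indifference.
Player 2 indifferent between C1 and C2: p·(-2) + (1−p)·(-2) = p·(-3) + (1−p)·1 ⟹ (-2) + 0p = 1 + (-4)p ⟹ p = 3/4.
Player 1 indifferent between R1 and R2: q·(-4) + (1−q)·5 = q·3 + (1−q)·(-3) ⟹ 5 + (-9)q = (-3) + 6q ⟹ q = 8/15.

p = 3/4, q = 8/15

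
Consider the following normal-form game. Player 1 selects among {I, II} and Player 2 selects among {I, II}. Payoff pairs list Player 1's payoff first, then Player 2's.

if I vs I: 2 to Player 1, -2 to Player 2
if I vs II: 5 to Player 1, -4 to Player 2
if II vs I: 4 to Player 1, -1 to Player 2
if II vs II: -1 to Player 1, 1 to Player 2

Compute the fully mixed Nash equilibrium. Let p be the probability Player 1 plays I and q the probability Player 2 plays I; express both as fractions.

p = 1/2, q = 3/4

In a mixed NE each player is indifferent between their pure strategies, so the opponent's mix sets the indifference.
Player 2 indifferent between I and II: p·(-2) + (1−p)·(-1) = p·(-4) + (1−p)·1 ⟹ (-1) + (-1)p = 1 + (-5)p ⟹ p = 1/2.
Player 1 indifferent between I and II: q·2 + (1−q)·5 = q·4 + (1−q)·(-1) ⟹ 5 + (-3)q = (-1) + 5q ⟹ q = 3/4.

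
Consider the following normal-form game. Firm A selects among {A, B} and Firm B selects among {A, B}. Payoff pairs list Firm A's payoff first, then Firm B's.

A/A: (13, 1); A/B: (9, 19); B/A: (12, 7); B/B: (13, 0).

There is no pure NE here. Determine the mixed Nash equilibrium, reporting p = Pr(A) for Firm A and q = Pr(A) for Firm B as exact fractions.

p = 7/25, q = 4/5

In a mixed NE each player is indifferent between their pure strategies, so the opponent's mix sets the indifference.
Firm B indifferent between A and B: p·1 + (1−p)·7 = p·19 + (1−p)·0 ⟹ 7 + (-6)p = 0 + 19p ⟹ p = 7/25.
Firm A indifferent between A and B: q·13 + (1−q)·9 = q·12 + (1−q)·13 ⟹ 9 + 4q = 13 + (-1)q ⟹ q = 4/5.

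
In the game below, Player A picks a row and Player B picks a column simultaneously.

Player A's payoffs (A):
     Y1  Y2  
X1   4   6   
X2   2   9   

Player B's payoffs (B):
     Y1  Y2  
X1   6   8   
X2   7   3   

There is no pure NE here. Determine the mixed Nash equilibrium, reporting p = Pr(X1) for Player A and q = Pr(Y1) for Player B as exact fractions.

p = 2/3, q = 3/5

In a mixed NE each player is indifferent between their pure strategies, so the opponent's mix sets the indifference.
Player B indifferent between Y1 and Y2: p·6 + (1−p)·7 = p·8 + (1−p)·3 ⟹ 7 + (-1)p = 3 + 5p ⟹ p = 2/3.
Player A indifferent between X1 and X2: q·4 + (1−q)·6 = q·2 + (1−q)·9 ⟹ 6 + (-2)q = 9 + (-7)q ⟹ q = 3/5.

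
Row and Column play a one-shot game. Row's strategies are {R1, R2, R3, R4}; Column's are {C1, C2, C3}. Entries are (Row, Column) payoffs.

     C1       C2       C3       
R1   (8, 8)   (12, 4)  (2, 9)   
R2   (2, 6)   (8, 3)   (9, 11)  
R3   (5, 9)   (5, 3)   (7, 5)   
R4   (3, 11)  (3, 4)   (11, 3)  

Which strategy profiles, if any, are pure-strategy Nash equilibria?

There is no pure-strategy Nash equilibrium

Check mutual best responses: a cell is a NE iff neither player can gain by unilaterally deviating.
Row's best responses — vs C1: R1 (payoff 8); vs C2: R1 (payoff 12); vs C3: R4 (payoff 11).
Column's best responses — vs R1: C3 (payoff 9); vs R2: C3 (payoff 11); vs R3: C1 (payoff 9); vs R4: C1 (payoff 11).
No cell has both players best-responding. For instance, Row's best reply to C3 is R4, but against R4 Column prefers C1 over C3.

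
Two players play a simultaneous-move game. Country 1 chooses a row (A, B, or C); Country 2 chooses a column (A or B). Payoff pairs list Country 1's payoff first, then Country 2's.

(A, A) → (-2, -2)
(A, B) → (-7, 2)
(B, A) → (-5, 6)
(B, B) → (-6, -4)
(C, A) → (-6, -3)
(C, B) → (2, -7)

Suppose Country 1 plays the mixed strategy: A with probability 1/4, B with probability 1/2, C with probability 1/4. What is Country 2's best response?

A

Country 2's best reply maximizes expected payoff against the mix.
A: (1/4)·(-2) + (1/2)·6 + (1/4)·(-3) = 7/4
B: (1/4)·2 + (1/2)·(-4) + (1/4)·(-7) = -13/4
Highest expected payoff is 7/4, from A.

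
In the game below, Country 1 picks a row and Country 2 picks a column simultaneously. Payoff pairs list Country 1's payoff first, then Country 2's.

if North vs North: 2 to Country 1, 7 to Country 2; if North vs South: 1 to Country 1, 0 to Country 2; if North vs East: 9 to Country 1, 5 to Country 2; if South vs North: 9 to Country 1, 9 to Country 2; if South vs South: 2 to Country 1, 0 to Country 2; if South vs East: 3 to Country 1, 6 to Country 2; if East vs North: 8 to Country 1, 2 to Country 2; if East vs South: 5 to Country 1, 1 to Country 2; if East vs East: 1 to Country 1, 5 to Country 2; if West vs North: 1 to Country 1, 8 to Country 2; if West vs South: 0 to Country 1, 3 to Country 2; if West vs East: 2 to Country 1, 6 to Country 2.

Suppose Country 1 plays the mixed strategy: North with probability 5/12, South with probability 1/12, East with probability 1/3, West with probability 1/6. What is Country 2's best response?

Compute Country 2's expected payoff from each pure strategy against the given mix.
North: (5/12)·7 + (1/12)·9 + (1/3)·2 + (1/6)·8 = 17/3
South: (5/12)·0 + (1/12)·0 + (1/3)·1 + (1/6)·3 = 5/6
East: (5/12)·5 + (1/12)·6 + (1/3)·5 + (1/6)·6 = 21/4
Highest expected payoff is 17/3, from North.

North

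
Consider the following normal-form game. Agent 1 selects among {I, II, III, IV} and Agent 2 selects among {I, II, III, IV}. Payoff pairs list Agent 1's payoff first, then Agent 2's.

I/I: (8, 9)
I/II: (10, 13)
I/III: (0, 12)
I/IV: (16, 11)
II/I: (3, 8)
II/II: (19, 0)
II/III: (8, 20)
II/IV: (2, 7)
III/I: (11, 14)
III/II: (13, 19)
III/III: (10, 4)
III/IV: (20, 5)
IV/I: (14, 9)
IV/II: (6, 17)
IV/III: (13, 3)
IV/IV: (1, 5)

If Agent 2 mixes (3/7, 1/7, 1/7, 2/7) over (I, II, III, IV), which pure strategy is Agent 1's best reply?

Agent 1's best reply maximizes expected payoff against the mix.
I: (3/7)·8 + (1/7)·10 + (1/7)·0 + (2/7)·16 = 66/7
II: (3/7)·3 + (1/7)·19 + (1/7)·8 + (2/7)·2 = 40/7
III: (3/7)·11 + (1/7)·13 + (1/7)·10 + (2/7)·20 = 96/7
IV: (3/7)·14 + (1/7)·6 + (1/7)·13 + (2/7)·1 = 9
Highest expected payoff is 96/7, from III.

III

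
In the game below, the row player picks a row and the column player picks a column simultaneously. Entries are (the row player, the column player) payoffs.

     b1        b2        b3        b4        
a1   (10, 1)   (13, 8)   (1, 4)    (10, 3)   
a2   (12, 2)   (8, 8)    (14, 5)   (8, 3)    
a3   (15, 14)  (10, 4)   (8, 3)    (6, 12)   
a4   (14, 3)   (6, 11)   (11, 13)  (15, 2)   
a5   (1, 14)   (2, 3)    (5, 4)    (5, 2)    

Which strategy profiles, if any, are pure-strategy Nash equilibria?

Check mutual best responses: a cell is a NE iff neither player can gain by unilaterally deviating.
The row player's best responses — vs b1: a3 (payoff 15); vs b2: a1 (payoff 13); vs b3: a2 (payoff 14); vs b4: a4 (payoff 15).
The column player's best responses — vs a1: b2 (payoff 8); vs a2: b2 (payoff 8); vs a3: b1 (payoff 14); vs a4: b3 (payoff 13); vs a5: b1 (payoff 14).
Mutual best responses occur at (a1, b2) and (a3, b1); at each, neither player gains by switching.

(a1, b2) and (a3, b1)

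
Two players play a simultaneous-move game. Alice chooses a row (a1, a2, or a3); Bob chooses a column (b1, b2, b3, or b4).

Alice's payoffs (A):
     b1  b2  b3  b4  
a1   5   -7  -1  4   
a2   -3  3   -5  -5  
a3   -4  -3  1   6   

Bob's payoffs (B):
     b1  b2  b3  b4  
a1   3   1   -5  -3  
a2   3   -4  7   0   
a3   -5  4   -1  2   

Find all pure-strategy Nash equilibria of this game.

A profile is a Nash equilibrium when each player is best-responding to the other.
Alice's best responses — vs b1: a1 (payoff 5); vs b2: a2 (payoff 3); vs b3: a3 (payoff 1); vs b4: a3 (payoff 6).
Bob's best responses — vs a1: b1 (payoff 3); vs a2: b3 (payoff 7); vs a3: b2 (payoff 4).
The only mutual best response is (a1, b1); neither player gains by switching there.

(a1, b1)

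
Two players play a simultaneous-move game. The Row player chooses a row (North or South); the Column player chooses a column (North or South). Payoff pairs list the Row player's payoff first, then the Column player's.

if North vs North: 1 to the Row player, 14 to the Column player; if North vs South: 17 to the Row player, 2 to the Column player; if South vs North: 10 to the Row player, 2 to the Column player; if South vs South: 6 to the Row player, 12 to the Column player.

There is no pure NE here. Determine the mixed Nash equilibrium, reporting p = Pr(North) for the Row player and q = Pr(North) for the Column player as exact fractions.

p = 5/11, q = 11/20

In a mixed NE each player is indifferent between their pure strategies, so the opponent's mix sets the indifference.
The Column player indifferent between North and South: p·14 + (1−p)·2 = p·2 + (1−p)·12 ⟹ 2 + 12p = 12 + (-10)p ⟹ p = 5/11.
The Row player indifferent between North and South: q·1 + (1−q)·17 = q·10 + (1−q)·6 ⟹ 17 + (-16)q = 6 + 4q ⟹ q = 11/20.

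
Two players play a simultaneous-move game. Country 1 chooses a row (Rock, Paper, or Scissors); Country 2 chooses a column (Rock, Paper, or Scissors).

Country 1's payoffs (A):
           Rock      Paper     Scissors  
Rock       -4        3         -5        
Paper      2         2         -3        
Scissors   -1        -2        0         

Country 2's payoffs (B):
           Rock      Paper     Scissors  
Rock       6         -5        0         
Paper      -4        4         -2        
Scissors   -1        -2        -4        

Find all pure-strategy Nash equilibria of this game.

There is no pure-strategy Nash equilibrium

Check mutual best responses: a cell is a NE iff neither player can gain by unilaterally deviating.
Country 1's best responses — vs Rock: Paper (payoff 2); vs Paper: Rock (payoff 3); vs Scissors: Scissors (payoff 0).
Country 2's best responses — vs Rock: Rock (payoff 6); vs Paper: Paper (payoff 4); vs Scissors: Rock (payoff -1).
No cell has both players best-responding. For instance, Country 1's best reply to Rock is Paper, but against Paper Country 2 prefers Paper over Rock.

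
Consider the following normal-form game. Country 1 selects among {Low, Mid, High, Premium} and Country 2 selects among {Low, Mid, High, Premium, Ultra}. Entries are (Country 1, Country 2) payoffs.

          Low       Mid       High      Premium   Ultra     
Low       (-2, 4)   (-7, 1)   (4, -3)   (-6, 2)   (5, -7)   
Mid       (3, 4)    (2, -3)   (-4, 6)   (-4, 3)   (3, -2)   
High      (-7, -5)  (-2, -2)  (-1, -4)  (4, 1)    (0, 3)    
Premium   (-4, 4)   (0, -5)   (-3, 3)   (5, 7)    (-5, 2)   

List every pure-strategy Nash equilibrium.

(Premium, Premium)

Check mutual best responses: a cell is a NE iff neither player can gain by unilaterally deviating.
Country 1's best responses — vs Low: Mid (payoff 3); vs Mid: Mid (payoff 2); vs High: Low (payoff 4); vs Premium: Premium (payoff 5); vs Ultra: Low (payoff 5).
Country 2's best responses — vs Low: Low (payoff 4); vs Mid: High (payoff 6); vs High: Ultra (payoff 3); vs Premium: Premium (payoff 7).
The only mutual best response is (Premium, Premium); neither player gains by switching there.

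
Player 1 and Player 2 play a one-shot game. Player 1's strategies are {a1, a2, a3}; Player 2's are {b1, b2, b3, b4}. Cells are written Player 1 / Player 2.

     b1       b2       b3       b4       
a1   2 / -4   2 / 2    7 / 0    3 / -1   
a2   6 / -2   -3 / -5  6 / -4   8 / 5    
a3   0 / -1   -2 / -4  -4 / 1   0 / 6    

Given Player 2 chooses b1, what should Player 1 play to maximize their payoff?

With Player 2 fixed at b1, Player 1's payoffs are: a1 → 2, a2 → 6, a3 → 0.
The maximum is 6, achieved by a2.

a2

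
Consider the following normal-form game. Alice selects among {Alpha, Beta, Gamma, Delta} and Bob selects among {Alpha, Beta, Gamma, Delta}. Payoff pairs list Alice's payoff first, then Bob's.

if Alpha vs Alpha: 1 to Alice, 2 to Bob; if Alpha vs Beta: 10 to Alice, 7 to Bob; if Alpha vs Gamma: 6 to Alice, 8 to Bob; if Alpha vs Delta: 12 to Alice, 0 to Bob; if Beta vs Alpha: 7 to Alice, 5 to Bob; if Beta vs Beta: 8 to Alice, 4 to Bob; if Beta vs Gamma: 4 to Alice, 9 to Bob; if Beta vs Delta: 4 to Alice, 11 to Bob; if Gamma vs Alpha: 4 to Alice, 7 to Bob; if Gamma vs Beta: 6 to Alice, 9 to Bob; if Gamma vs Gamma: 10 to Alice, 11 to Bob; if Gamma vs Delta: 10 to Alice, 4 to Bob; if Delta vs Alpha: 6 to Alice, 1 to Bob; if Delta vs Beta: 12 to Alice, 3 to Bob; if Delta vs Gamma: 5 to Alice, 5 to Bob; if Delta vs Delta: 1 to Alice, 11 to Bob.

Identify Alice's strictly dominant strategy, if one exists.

Check whether one of Alice's strategies beats all alternatives regardless of what the opponent does.
Alpha is not dominant: against Alpha, Beta gives 7 > 1.
Beta is not dominant: against Beta, Alpha gives 10 > 8.
Gamma is not dominant: against Alpha, Beta gives 7 > 4.
Delta is not dominant: against Alpha, Beta gives 7 > 6.
No single strategy is best against every opponent action.

None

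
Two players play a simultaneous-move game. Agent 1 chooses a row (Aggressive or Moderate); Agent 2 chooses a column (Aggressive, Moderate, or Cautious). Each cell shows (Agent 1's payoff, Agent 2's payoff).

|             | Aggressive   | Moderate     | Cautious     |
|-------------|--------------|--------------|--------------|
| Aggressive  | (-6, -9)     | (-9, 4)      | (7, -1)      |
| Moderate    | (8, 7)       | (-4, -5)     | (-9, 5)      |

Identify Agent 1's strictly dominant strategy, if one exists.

No strictly dominant strategy

A strategy is strictly dominant if it gives Agent 1 a strictly higher payoff than every other strategy, against every choice by the opponent.
Aggressive is not dominant: against Aggressive, Moderate gives 8 > -6.
Moderate is not dominant: against Cautious, Aggressive gives 7 > -9.
No single strategy is best against every opponent action.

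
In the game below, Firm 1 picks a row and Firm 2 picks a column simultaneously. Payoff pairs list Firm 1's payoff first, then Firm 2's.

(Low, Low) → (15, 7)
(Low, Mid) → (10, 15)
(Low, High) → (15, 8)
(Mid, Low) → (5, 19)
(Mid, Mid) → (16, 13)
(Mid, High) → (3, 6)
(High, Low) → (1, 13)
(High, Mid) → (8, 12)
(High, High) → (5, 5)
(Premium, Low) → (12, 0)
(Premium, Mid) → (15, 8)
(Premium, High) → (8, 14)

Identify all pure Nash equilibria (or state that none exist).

Find each player's best response to every opponent strategy; NE are the intersections.
Firm 1's best responses — vs Low: Low (payoff 15); vs Mid: Mid (payoff 16); vs High: Low (payoff 15).
Firm 2's best responses — vs Low: Mid (payoff 15); vs Mid: Low (payoff 19); vs High: Low (payoff 13); vs Premium: High (payoff 14).
No cell has both players best-responding. For instance, Firm 1's best reply to High is Low, but against Low Firm 2 prefers Mid over High.

No pure-strategy Nash equilibrium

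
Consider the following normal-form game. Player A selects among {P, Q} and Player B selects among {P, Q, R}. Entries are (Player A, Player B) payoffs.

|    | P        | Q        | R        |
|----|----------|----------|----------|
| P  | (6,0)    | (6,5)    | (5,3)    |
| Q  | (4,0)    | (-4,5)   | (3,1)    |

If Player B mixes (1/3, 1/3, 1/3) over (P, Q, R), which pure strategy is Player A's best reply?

P

Player A's best reply maximizes expected payoff against the mix.
P: (1/3)·6 + (1/3)·6 + (1/3)·5 = 17/3
Q: (1/3)·4 + (1/3)·(-4) + (1/3)·3 = 1
Highest expected payoff is 17/3, from P.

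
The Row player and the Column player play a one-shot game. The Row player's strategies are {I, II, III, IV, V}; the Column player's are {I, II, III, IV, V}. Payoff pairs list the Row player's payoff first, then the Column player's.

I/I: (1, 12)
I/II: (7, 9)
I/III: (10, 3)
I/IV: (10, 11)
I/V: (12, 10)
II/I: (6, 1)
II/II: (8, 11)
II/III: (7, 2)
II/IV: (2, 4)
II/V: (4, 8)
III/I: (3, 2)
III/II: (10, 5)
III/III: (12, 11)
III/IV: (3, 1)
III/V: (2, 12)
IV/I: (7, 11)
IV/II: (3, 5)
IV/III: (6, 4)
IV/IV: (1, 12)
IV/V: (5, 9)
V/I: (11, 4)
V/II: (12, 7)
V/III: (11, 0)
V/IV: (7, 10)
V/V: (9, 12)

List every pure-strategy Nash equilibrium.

No pure-strategy Nash equilibrium

Find each player's best response to every opponent strategy; NE are the intersections.
The Row player's best responses — vs I: V (payoff 11); vs II: V (payoff 12); vs III: III (payoff 12); vs IV: I (payoff 10); vs V: I (payoff 12).
The Column player's best responses — vs I: I (payoff 12); vs II: II (payoff 11); vs III: V (payoff 12); vs IV: IV (payoff 12); vs V: V (payoff 12).
No cell has both players best-responding. For instance, the Row player's best reply to I is V, but against V the Column player prefers V over I.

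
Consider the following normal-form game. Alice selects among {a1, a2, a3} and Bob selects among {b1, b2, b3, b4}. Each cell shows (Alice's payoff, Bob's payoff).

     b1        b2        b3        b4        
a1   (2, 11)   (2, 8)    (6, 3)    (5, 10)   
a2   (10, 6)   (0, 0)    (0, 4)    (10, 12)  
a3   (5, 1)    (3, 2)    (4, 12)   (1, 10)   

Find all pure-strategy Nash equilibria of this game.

(a2, b4)

Find each player's best response to every opponent strategy; NE are the intersections.
Alice's best responses — vs b1: a2 (payoff 10); vs b2: a3 (payoff 3); vs b3: a1 (payoff 6); vs b4: a2 (payoff 10).
Bob's best responses — vs a1: b1 (payoff 11); vs a2: b4 (payoff 12); vs a3: b3 (payoff 12).
The only mutual best response is (a2, b4); neither player gains by switching there.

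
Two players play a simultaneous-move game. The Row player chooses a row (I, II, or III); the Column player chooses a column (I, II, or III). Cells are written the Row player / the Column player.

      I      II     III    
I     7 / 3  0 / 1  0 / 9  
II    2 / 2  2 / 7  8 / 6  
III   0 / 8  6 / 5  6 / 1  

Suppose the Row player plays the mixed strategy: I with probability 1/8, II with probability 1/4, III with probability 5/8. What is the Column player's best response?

The Column player's best reply maximizes expected payoff against the mix.
I: (1/8)·3 + (1/4)·2 + (5/8)·8 = 47/8
II: (1/8)·1 + (1/4)·7 + (5/8)·5 = 5
III: (1/8)·9 + (1/4)·6 + (5/8)·1 = 13/4
Highest expected payoff is 47/8, from I.

I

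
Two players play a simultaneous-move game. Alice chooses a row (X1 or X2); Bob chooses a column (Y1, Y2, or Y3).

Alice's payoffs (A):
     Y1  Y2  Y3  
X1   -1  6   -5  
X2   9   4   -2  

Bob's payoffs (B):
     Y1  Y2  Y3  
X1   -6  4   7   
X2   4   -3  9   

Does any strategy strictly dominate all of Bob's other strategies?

Y3

Check whether one of Bob's strategies beats all alternatives regardless of what the opponent does.
Y3 strictly dominates: vs X1: 7 > each of {-6, 4}; vs X2: 9 > each of {4, -3}.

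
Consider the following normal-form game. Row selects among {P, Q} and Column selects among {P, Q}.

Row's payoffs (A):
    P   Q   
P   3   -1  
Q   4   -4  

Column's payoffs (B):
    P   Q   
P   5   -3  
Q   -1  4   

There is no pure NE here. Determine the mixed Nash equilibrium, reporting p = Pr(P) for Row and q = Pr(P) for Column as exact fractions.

p = 5/13, q = 3/4

Each player's mixing probability is pinned down by making the *other* player indifferent.
Column indifferent between P and Q: p·5 + (1−p)·(-1) = p·(-3) + (1−p)·4 ⟹ (-1) + 6p = 4 + (-7)p ⟹ p = 5/13.
Row indifferent between P and Q: q·3 + (1−q)·(-1) = q·4 + (1−q)·(-4) ⟹ (-1) + 4q = (-4) + 8q ⟹ q = 3/4.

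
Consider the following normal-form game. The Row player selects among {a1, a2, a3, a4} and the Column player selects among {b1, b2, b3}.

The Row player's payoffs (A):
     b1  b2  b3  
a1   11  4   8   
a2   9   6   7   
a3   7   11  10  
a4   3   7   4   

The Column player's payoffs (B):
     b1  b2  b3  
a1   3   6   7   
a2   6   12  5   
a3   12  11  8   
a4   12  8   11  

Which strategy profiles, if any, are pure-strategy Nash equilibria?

Find each player's best response to every opponent strategy; NE are the intersections.
The Row player's best responses — vs b1: a1 (payoff 11); vs b2: a3 (payoff 11); vs b3: a3 (payoff 10).
The Column player's best responses — vs a1: b3 (payoff 7); vs a2: b2 (payoff 12); vs a3: b1 (payoff 12); vs a4: b1 (payoff 12).
No cell has both players best-responding. For instance, the Row player's best reply to b1 is a1, but against a1 the Column player prefers b3 over b1.

There is no pure-strategy Nash equilibrium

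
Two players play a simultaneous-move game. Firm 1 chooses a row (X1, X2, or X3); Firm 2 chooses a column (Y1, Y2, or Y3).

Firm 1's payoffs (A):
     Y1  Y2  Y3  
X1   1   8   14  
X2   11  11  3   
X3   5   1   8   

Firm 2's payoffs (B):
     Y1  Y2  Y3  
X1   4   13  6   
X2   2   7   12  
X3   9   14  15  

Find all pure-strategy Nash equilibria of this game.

There is no pure-strategy Nash equilibrium

Find each player's best response to every opponent strategy; NE are the intersections.
Firm 1's best responses — vs Y1: X2 (payoff 11); vs Y2: X2 (payoff 11); vs Y3: X1 (payoff 14).
Firm 2's best responses — vs X1: Y2 (payoff 13); vs X2: Y3 (payoff 12); vs X3: Y3 (payoff 15).
No cell has both players best-responding. For instance, Firm 1's best reply to Y2 is X2, but against X2 Firm 2 prefers Y3 over Y2.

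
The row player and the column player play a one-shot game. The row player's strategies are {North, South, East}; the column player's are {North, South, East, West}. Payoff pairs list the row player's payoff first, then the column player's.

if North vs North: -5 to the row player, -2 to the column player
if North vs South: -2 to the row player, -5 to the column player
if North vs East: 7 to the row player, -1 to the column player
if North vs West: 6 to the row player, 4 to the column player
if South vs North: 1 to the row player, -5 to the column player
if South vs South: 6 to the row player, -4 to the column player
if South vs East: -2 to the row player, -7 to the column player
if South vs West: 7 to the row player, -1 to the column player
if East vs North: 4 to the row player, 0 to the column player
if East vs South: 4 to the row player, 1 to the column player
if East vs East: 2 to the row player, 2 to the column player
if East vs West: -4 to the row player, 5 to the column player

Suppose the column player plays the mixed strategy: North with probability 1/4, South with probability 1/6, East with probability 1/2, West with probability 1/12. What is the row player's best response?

North

Compute the row player's expected payoff from each pure strategy against the given mix.
North: (1/4)·(-5) + (1/6)·(-2) + (1/2)·7 + (1/12)·6 = 29/12
South: (1/4)·1 + (1/6)·6 + (1/2)·(-2) + (1/12)·7 = 5/6
East: (1/4)·4 + (1/6)·4 + (1/2)·2 + (1/12)·(-4) = 7/3
Highest expected payoff is 29/12, from North.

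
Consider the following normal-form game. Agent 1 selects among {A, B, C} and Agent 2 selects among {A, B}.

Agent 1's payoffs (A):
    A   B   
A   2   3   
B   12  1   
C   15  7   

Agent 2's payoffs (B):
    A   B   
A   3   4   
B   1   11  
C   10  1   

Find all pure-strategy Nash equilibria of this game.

Check mutual best responses: a cell is a NE iff neither player can gain by unilaterally deviating.
Agent 1's best responses — vs A: C (payoff 15); vs B: C (payoff 7).
Agent 2's best responses — vs A: B (payoff 4); vs B: B (payoff 11); vs C: A (payoff 10).
The only mutual best response is (C, A); neither player gains by switching there.

(C, A)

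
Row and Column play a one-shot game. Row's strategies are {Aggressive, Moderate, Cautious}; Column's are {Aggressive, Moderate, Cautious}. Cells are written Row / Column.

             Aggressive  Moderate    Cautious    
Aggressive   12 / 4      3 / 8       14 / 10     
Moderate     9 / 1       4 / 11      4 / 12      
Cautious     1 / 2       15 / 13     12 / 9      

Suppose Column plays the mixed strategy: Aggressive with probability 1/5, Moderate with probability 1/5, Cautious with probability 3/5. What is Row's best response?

Aggressive

Compute Row's expected payoff from each pure strategy against the given mix.
Aggressive: (1/5)·12 + (1/5)·3 + (3/5)·14 = 57/5
Moderate: (1/5)·9 + (1/5)·4 + (3/5)·4 = 5
Cautious: (1/5)·1 + (1/5)·15 + (3/5)·12 = 52/5
Highest expected payoff is 57/5, from Aggressive.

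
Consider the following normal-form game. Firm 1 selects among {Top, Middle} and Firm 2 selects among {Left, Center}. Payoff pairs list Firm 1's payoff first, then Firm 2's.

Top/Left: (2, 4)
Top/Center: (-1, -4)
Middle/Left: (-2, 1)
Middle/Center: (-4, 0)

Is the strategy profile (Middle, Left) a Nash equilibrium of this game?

No

Holding Firm 2 at Left: Firm 1 gets -2 from Middle but could get 2 by switching to Top. Firm 1 has a profitable deviation.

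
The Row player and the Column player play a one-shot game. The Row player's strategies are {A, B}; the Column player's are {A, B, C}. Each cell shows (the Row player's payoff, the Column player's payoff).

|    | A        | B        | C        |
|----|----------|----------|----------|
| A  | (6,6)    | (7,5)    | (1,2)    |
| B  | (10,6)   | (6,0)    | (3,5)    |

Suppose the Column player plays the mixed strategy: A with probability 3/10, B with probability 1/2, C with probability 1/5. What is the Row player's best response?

Compute the Row player's expected payoff from each pure strategy against the given mix.
A: (3/10)·6 + (1/2)·7 + (1/5)·1 = 11/2
B: (3/10)·10 + (1/2)·6 + (1/5)·3 = 33/5
Highest expected payoff is 33/5, from B.

B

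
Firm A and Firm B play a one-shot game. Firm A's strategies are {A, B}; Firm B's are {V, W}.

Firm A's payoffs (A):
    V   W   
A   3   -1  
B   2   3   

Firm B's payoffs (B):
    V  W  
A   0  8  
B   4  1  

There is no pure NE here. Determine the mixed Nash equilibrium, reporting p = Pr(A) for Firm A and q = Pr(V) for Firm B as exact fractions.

p = 3/11, q = 4/5

Each player's mixing probability is pinned down by making the *other* player indifferent.
Firm B indifferent between V and W: p·0 + (1−p)·4 = p·8 + (1−p)·1 ⟹ 4 + (-4)p = 1 + 7p ⟹ p = 3/11.
Firm A indifferent between A and B: q·3 + (1−q)·(-1) = q·2 + (1−q)·3 ⟹ (-1) + 4q = 3 + (-1)q ⟹ q = 4/5.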